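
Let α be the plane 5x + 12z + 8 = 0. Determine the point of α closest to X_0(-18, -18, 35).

n = (5, 0, 12), |n|² = 169, and n·X_0 − (-8) = 338.
t = 338/169 = 2, so the foot is X_0 − t·n = (-18, -18, 35) − 2·(5, 0, 12) = (-28, -18, 11).

(-28, -18, 11)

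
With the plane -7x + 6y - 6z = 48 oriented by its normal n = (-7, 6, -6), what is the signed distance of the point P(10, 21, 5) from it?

n·P − 48 = -22.
|n| = 11, so the signed distance is -22/11 = -2.

-2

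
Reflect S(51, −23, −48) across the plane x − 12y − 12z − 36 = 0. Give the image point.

n = (1, −12, −12), |n|² = 289, n·S − 36 = 867, so t = 867/289 = 3.
Foot F = S − 3·n = (48, 13, −12); the reflection is 2F − S = (45, 49, 24).

(45, 49, 24)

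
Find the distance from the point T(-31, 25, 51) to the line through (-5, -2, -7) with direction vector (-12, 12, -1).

Direction vector d = (-12, 12, -1).
AP = (-26, 27, 58); AP·d = 578, |AP|² = 4769, |d|² = 289.
distance² = |AP|² − (AP·d)²/|d|² = 4769 − 334084/289 = 3613, so the distance is √3613.

√3613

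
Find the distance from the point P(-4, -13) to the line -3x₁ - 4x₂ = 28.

36/5

d = |(-3)·(-4) + (-4)·(-13) − 28| / √(9 + 16) = |36|/5 = 36/5.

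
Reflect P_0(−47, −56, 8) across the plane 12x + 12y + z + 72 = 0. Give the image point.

(49, 40, 16)

With n = (12, 12, 1), the signed offset is (n·P_0 − (-72))/|n|² = -1156/289 = -4.
P_0' = P_0 − 2t·n = (−47, −56, 8) − (-8)·(12, 12, 1) = (49, 40, 16).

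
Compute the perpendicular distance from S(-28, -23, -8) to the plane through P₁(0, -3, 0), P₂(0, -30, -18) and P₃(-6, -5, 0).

8/11

P₁P₂ = (0, -27, -18) and P₁P₃ = (-6, -2, 0), so a normal is n = P₁P₂ × P₁P₃ = (-36, 108, -162).
Then n·(-28, -23, -8) - (-324) = 144.
|n| = √(1296 + 11664 + 26244) = 198, so the distance is |144|/198 = 8/11.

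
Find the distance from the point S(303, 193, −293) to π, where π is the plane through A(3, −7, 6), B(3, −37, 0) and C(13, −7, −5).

6

AB = (0, −30, −6) and AC = (10, 0, −11), so a normal is n = AB × AC = (330, −60, 300).
Then n·(303, 193, −293) − 3210 = −2700.
|n| = √(108900 + 3600 + 90000) = 450, so the distance is |-2700|/450 = 6.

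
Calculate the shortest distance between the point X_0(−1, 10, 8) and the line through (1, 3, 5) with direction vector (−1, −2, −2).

√26

Direction vector d = (−1, −2, −2).
AP = (−2, 7, 3); AP·d = -18, |AP|² = 62, |d|² = 9.
distance² = |AP|² − (AP·d)²/|d|² = 62 − 324/9 = 26, so the distance is √26.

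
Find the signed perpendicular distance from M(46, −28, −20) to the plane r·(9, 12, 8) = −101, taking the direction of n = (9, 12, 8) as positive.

19/17

n·M − (-101) = 19.
|n| = 17, so the signed distance is 19/17.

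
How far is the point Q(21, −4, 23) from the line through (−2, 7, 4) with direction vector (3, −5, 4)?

√211

Direction vector d = (3, −5, 4).
AP = (23, −11, 19); AP·d = 200, |AP|² = 1011, |d|² = 50.
distance² = |AP|² − (AP·d)²/|d|² = 1011 − 40000/50 = 211, so the distance is √211.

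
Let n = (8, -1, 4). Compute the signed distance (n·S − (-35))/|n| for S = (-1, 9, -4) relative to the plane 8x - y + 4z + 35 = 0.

2/9

n·S − (-35) = 2.
|n| = 9, so the signed distance is 2/9.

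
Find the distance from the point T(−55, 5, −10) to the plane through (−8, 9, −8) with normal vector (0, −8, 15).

2/17

The plane has equation n·(r − (−8, 9, −8)) = 0, i.e. n·r = -192.
Then n·(−55, 5, −10) − (−192) = 2.
|n| = √(0 + 64 + 225) = 17, so the distance is |2|/17 = 2/17.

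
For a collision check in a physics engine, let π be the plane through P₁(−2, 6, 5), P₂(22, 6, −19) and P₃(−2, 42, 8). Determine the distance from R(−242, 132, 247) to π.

P₁P₂ = (24, 0, −24) and P₁P₃ = (0, 36, 3), so a normal is n = P₁P₂ × P₁P₃ = (864, −72, 864).
Then n·(−242, 132, 247) − 2160 = −7344.
|n| = √(746496 + 5184 + 746496) = 1224, so the distance is |-7344|/1224 = 6.

6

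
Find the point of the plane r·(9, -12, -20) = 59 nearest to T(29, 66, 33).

n = (9, -12, -20), |n|² = 625, and n·T − 59 = -1250.
t = -1250/625 = -2, so the foot is T − t·n = (29, 66, 33) − (-2)·(9, -12, -20) = (47, 42, -7).

(47, 42, -7)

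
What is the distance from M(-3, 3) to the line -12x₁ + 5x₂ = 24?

The normal to the line is n = (-12, 5) with |n| = 13.
|n·M − 24| = |51 − 24| = 27, so the distance is 27/13.

27/13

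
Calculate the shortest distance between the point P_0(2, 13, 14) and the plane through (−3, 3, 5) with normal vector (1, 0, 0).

The plane has equation n·(r − (−3, 3, 5)) = 0, i.e. n·r = -3.
Then n·(2, 13, 14) − (−3) = 5.
|n| = √(1 + 0 + 0) = 1, so the distance is |5|/1 = 5.

5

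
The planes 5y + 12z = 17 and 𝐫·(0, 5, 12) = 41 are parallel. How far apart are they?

With common normal n = (0, 5, 12) (|n| = 13), the distance is |17 − 41|/|n| = 24/13.

24/13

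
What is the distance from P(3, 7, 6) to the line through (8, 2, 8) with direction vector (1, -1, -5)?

Direction vector d = (1, -1, -5).
AP = (-5, 5, -2), and AP × d = (-27, -27, 0).
|AP × d|² = 1458 and |d|² = 27, so the distance is √(1458/27) = √54 = 3√6.

3√6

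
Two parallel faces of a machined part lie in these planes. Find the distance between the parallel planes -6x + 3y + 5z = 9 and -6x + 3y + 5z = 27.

Both planes have normal n = (-6, 3, 5), |n| = √70. Any point on the first plane is at distance |27 − 9|/|n| = 18/√70 = 9√70/35 from the second.

18/√70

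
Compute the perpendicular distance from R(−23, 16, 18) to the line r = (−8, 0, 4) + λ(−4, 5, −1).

√299

Direction vector d = (−4, 5, −1).
AP = (−15, 16, 14); AP·d = 126, |AP|² = 677, |d|² = 42.
distance² = |AP|² − (AP·d)²/|d|² = 677 − 15876/42 = 299, so the distance is √299.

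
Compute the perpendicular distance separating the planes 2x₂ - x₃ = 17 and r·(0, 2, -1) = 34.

Both planes have normal n = (0, 2, -1), |n| = √5. Any point on the first plane is at distance |34 − 17|/|n| = 17/√5 from the second.

17√5/5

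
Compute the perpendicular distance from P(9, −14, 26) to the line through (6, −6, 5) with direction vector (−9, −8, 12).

Direction vector d = (−9, −8, 12).
AP = (3, −8, 21); AP·d = 289, |AP|² = 514, |d|² = 289.
distance² = |AP|² − (AP·d)²/|d|² = 514 − 83521/289 = 225, so the distance is 15.

15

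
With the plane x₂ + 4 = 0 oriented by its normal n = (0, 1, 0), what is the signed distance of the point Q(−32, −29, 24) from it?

n·Q − (-4) = -25.
|n| = 1, so the signed distance is -25/1 = -25.

-25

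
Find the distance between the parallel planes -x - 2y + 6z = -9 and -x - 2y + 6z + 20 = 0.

Both planes have normal n = (-1, -2, 6), |n| = √41. Any point on the first plane is at distance |(-20) − (-9)|/|n| = 11/√41 from the second.

11√41/41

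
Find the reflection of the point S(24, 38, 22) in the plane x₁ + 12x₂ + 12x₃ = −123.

(18, -34, -50)

With n = (1, 12, 12), the signed offset is (n·S − (-123))/|n|² = 867/289 = 3.
S' = S − 2t·n = (24, 38, 22) − 6·(1, 12, 12) = (18, −34, −50).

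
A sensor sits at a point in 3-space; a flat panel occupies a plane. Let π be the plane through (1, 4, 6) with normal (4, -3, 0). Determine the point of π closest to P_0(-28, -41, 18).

(-776/25, -968/25, 18)

The perpendicular from P_0 has direction n = (4, -3, 0): r = (-28, -41, 18) + t(4, -3, 0).
Substitute into the plane: n·(P_0 + tn) = -8 gives 11 + 25t = -8, so t = -19/25.
Foot = (-28, -41, 18) + (-19/25)·(4, -3, 0) = (-776/25, -968/25, 18).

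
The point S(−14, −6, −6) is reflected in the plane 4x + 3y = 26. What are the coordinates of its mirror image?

(18, 18, -6)

n = (4, 3, 0), |n|² = 25, n·S − 26 = -100, so t = -100/25 = -4.
Foot F = S − (-4)·n = (2, 6, −6); the reflection is 2F − S = (18, 18, −6).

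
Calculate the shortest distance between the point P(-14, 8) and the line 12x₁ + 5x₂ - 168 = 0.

The normal to the line is n = (12, 5) with |n| = 13.
|n·P − 168| = |-128 − 168| = 296, so the distance is 296/13.

296/13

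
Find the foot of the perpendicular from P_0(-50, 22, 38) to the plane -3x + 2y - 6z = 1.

The perpendicular from P_0 has direction n = (-3, 2, -6): r = (-50, 22, 38) + λ(-3, 2, -6).
Substitute into the plane: n·(P_0 + λn) = 1 gives -34 + 49λ = 1, so λ = 5/7.
Foot = (-50, 22, 38) + (5/7)·(-3, 2, -6) = (-365/7, 164/7, 236/7).

(-365/7, 164/7, 236/7)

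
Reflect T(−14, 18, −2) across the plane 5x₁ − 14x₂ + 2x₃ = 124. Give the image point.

(6, -38, 6)

With n = (5, −14, 2), the signed offset is (n·T − 124)/|n|² = -450/225 = -2.
T' = T − 2t·n = (−14, 18, −2) − (-4)·(5, −14, 2) = (6, −38, 6).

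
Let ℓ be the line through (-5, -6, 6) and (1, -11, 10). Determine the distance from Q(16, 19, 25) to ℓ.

15√6

A direction vector is d = (6, -5, 4).
AP = (21, 25, 19); AP·d = 77, |AP|² = 1427, |d|² = 77.
distance² = |AP|² − (AP·d)²/|d|² = 1427 − 5929/77 = 1350, so the distance is 15√6.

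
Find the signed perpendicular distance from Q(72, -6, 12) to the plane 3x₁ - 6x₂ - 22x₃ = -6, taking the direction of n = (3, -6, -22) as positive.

-6/23

n·Q − (-6) = -6.
|n| = 23, so the signed distance is -6/23.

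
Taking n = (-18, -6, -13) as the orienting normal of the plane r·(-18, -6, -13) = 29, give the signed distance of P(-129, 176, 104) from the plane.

n·P − 29 = -115.
|n| = 23, so the signed distance is -115/23 = -5.

-5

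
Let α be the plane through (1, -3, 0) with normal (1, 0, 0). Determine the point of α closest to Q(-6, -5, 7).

The perpendicular from Q has direction n = (1, 0, 0): r = (-6, -5, 7) + λ(1, 0, 0).
Substitute into the plane: n·(Q + λn) = 1 gives -6 + 1λ = 1, so λ = 7.
Foot = (-6, -5, 7) + 7·(1, 0, 0) = (1, -5, 7).

(1, -5, 7)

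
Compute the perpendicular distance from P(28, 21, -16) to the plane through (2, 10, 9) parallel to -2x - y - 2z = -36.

13/3

Parallel planes share the normal n = (-2, -1, -2); since (2, 10, 9) lies on the plane, its equation is -2x - y - 2z = -32.
n = (-2, -1, -2); n·P − (-32) = -13; |n| = 3; distance = 13/3.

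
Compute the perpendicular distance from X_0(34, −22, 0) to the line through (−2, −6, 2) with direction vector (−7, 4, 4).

2√65

Direction vector d = (−7, 4, 4).
AP = (36, −16, −2); AP·d = -324, |AP|² = 1556, |d|² = 81.
distance² = |AP|² − (AP·d)²/|d|² = 1556 − 104976/81 = 260, so the distance is 2√65.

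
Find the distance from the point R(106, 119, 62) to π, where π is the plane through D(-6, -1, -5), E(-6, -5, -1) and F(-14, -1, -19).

DE = (0, -4, 4) and DF = (-8, 0, -14), so a normal is n = DE × DF = (56, -32, -32).
n = (56, -32, -32); n·P − (-144) = 288; |n| = 72; distance = 288/72 = 4.

4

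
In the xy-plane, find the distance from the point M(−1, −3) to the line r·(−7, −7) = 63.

5√2/2

The normal to the line is n = (−7, −7) with |n| = 7√2.
|n·M − 63| = |28 − 63| = 35, so the distance is 35/(7√2) = 5/√2.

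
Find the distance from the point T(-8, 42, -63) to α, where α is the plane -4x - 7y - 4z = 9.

19/9

Normal vector n = (-4, -7, -4), and n·(-8, 42, -63) - 9 = -19.
|n| = √(16 + 49 + 16) = 9, so the distance is |-19|/9 = 19/9.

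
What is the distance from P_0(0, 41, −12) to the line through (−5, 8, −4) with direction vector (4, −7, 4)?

√449

Direction vector d = (4, −7, 4).
AP = (5, 33, −8), and AP × d = (76, −52, −167).
|AP × d|² = 36369 and |d|² = 81, so the distance is √(36369/81) = √449.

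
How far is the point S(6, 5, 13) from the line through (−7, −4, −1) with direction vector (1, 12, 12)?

Direction vector d = (1, 12, 12).
AP = (13, 9, 14); AP·d = 289, |AP|² = 446, |d|² = 289.
distance² = |AP|² − (AP·d)²/|d|² = 446 − 83521/289 = 157, so the distance is √157.

√157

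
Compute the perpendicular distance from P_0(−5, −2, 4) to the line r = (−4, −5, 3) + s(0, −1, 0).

√2

Direction vector d = (0, −1, 0).
AP = (−1, 3, 1), and AP × d = (1, 0, 1).
|AP × d|² = 2 and |d|² = 1, so the distance is √2.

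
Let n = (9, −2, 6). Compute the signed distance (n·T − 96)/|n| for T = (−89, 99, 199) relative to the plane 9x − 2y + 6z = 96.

n·T − 96 = 99.
|n| = 11, so the signed distance is 99/11 = 9.

9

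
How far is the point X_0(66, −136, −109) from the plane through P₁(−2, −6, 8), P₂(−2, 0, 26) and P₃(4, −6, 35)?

P₁P₂ = (0, 6, 18) and P₁P₃ = (6, 0, 27), so a normal is n = P₁P₂ × P₁P₃ = (162, 108, −36).
Then n·(66, −136, −109) − (−1260) = 1188.
|n| = √(26244 + 11664 + 1296) = 198, so the distance is |1188|/198 = 6.

6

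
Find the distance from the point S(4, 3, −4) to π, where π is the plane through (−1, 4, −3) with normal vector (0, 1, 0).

The plane has equation n·(r − (−1, 4, −3)) = 0, i.e. n·r = 4.
d = |1·3 − 4| / √(0 + 1 + 0) = |-1| / 1 = 1.

1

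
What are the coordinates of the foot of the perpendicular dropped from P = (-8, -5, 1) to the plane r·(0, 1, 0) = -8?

(-8, -8, 1)

n = (0, 1, 0), |n|² = 1, and n·P − (-8) = 3.
t = 3/1 = 3, so the foot is P − t·n = (-8, -5, 1) − 3·(0, 1, 0) = (-8, -8, 1).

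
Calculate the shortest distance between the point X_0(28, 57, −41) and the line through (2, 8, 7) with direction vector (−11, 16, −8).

Direction vector d = (−11, 16, −8).
AP = (26, 49, −48), and AP × d = (376, 736, 955).
|AP × d|² = 1595097 and |d|² = 441, so the distance is √(1595097/441) = √3617.

√3617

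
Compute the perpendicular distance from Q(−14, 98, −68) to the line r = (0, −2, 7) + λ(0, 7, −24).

√5821

Direction vector d = (0, 7, −24).
AP = (−14, 100, −75); AP·d = 2500, |AP|² = 15821, |d|² = 625.
distance² = |AP|² − (AP·d)²/|d|² = 15821 − 6250000/625 = 5821, so the distance is √5821.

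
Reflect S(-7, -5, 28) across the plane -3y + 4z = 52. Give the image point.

With n = (0, -3, 4), the signed offset is (n·S − 52)/|n|² = 75/25 = 3.
S' = S − 2t·n = (-7, -5, 28) − 6·(0, -3, 4) = (-7, 13, 4).

(-7, 13, 4)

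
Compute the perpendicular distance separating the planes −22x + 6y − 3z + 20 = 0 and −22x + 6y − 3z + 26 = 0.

Both planes have normal n = (−22, 6, −3), |n| = 23. Any point on the first plane is at distance |(-26) − (-20)|/|n| = 6/23 from the second.

6/23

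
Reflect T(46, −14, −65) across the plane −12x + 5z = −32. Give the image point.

n = (−12, 0, 5), |n|² = 169, n·T − (-32) = -845, so t = -845/169 = -5.
Foot F = T − (-5)·n = (−14, −14, −40); the reflection is 2F − T = (−74, −14, −15).

(-74, -14, -15)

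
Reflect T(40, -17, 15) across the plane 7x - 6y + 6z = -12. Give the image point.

(-16, 31, -33)

With n = (7, -6, 6), the signed offset is (n·T − (-12))/|n|² = 484/121 = 4.
T' = T − 2t·n = (40, -17, 15) − 8·(7, -6, 6) = (-16, 31, -33).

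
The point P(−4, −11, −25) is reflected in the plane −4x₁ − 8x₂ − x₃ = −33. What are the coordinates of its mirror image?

(12, 21, -21)

n = (−4, −8, −1), |n|² = 81, n·P − (-33) = 162, so t = 162/81 = 2.
Foot F = P − 2·n = (4, 5, −23); the reflection is 2F − P = (12, 21, −21).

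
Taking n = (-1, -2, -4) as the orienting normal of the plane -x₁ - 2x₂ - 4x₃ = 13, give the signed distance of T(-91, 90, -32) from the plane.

n·T − 13 = 26.
|n| = √21, so the signed distance is 26√21/21.

26√21/21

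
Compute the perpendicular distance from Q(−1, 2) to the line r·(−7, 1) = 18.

9/(5√2)

d = |(-7)·(-1) + 1·2 − 18| / √(49 + 1) = |-9|/(5√2) = 9√2/10.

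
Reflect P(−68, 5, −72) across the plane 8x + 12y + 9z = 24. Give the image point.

(-4, 101, 0)

n = (8, 12, 9), |n|² = 289, n·P − 24 = -1156, so t = -1156/289 = -4.
Foot F = P − (-4)·n = (−36, 53, −36); the reflection is 2F − P = (−4, 101, 0).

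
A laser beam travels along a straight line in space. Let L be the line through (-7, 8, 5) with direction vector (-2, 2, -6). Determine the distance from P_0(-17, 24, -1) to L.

Direction vector d = (-2, 2, -6).
AP = (-10, 16, -6); AP·d = 88, |AP|² = 392, |d|² = 44.
distance² = |AP|² − (AP·d)²/|d|² = 392 − 7744/44 = 216, so the distance is 6√6.

6√6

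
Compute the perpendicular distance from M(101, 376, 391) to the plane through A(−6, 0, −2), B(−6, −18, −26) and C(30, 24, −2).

7

AB = (0, −18, −24) and AC = (36, 24, 0), so a normal is n = AB × AC = (576, −864, 648).
Then n·(101, 376, 391) − (−4752) = −8568.
|n| = √(331776 + 746496 + 419904) = 1224, so the distance is |-8568|/1224 = 7.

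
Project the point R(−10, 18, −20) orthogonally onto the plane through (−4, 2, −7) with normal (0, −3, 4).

n = (0, −3, 4), |n|² = 25, and n·R − (-34) = -100.
t = -100/25 = -4, so the foot is R − t·n = (−10, 18, −20) − (-4)·(0, −3, 4) = (−10, 6, −4).

(-10, 6, -4)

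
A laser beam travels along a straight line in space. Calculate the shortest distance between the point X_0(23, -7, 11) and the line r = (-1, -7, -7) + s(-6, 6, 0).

6√17

Direction vector d = (-6, 6, 0).
AP = (24, 0, 18); AP·d = -144, |AP|² = 900, |d|² = 72.
distance² = |AP|² − (AP·d)²/|d|² = 900 − 20736/72 = 612, so the distance is 6√17.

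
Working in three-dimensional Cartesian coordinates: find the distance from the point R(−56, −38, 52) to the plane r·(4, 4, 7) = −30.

Normal vector n = (4, 4, 7), and n·(−56, −38, 52) − (−30) = 18.
|n| = √(16 + 16 + 49) = 9, so the distance is |18|/9 = 2.

2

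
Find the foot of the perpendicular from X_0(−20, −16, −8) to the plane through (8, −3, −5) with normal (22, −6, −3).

The perpendicular from X_0 has direction n = (22, −6, −3): r = (−20, −16, −8) + λ(22, −6, −3).
Substitute into the plane: n·(X_0 + λn) = 209 gives -320 + 529λ = 209, so λ = 1.
Foot = (−20, −16, −8) + 1·(22, −6, −3) = (2, −22, −11).

(2, -22, -11)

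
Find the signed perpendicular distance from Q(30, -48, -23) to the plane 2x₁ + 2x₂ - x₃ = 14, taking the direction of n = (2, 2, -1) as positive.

-9

n·Q − 14 = -27.
|n| = 3, so the signed distance is -27/3 = -9.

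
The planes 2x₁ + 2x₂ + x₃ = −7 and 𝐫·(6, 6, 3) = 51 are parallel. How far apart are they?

8

Divide the second equation by 3 to match normals: 2x₁ + 2x₂ + x₃ = 17.
With common normal n = (2, 2, 1) (|n| = 3), the distance is |(-7) − 17|/|n| = 24/3 = 8.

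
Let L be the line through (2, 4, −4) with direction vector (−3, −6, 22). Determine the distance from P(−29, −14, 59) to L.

Direction vector d = (−3, −6, 22).
AP = (−31, −18, 63), and AP × d = (−18, 493, 132).
|AP × d|² = 260797 and |d|² = 529, so the distance is √(260797/529) = √493.

√493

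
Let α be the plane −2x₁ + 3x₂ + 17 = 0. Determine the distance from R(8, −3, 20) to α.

d = |(-2)·8 + 3·(-3) − (-17)| / √(4 + 9 + 0) = |-8| / √13 = 8√13/13.

8√13/13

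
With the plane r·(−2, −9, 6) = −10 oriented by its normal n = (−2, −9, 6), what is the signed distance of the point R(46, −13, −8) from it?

-13/11

n·R − (-10) = -13.
|n| = 11, so the signed distance is -13/11.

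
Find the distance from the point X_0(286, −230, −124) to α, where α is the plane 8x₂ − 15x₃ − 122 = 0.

6

d = |8·(-230) + (-15)·(-124) − 122| / √(0 + 64 + 225) = |-102| / 17 = 6.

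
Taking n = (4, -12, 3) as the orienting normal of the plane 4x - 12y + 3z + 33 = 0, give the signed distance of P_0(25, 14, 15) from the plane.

n·P_0 − (-33) = 10.
|n| = 13, so the signed distance is 10/13.

10/13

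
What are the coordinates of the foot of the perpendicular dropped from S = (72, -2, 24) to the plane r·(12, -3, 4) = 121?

The perpendicular from S has direction n = (12, -3, 4): r = (72, -2, 24) + t(12, -3, 4).
Substitute into the plane: n·(S + tn) = 121 gives 966 + 169t = 121, so t = -5.
Foot = (72, -2, 24) + (-5)·(12, -3, 4) = (12, 13, 4).

(12, 13, 4)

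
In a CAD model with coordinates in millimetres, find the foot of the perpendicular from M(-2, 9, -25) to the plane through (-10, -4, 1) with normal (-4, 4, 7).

(-10, 17, -11)

n = (-4, 4, 7), |n|² = 81, and n·M − 31 = -162.
t = -162/81 = -2, so the foot is M − t·n = (-2, 9, -25) − (-2)·(-4, 4, 7) = (-10, 17, -11).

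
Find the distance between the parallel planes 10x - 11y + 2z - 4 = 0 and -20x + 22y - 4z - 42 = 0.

Divide the second equation by -2 to match normals: 10x - 11y + 2z = -21.
Both planes have normal n = (10, -11, 2), |n| = 15. Any point on the first plane is at distance |(-21) − 4|/|n| = 25/15 = 5/3 from the second.

5/3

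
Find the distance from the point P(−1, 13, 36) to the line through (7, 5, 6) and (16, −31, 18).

A direction vector is d = (9, −36, 12).
AP = (−8, 8, 30), and AP × d = (1176, 366, 216).
|AP × d|² = 1563588 and |d|² = 1521, so the distance is √(1563588/1521) = √1028 = 2√257.

2√257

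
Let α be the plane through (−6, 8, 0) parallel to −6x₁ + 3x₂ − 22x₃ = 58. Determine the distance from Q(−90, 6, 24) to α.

Parallel planes share the normal n = (−6, 3, −22); since (−6, 8, 0) lies on the plane, its equation is −6x₁ + 3x₂ − 22x₃ = 60.
Then n·(−90, 6, 24) − 60 = −30.
|n| = √(36 + 9 + 484) = 23, so the distance is |-30|/23 = 30/23.

30/23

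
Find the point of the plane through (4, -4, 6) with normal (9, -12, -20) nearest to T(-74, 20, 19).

(-56, -4, -21)

The perpendicular from T has direction n = (9, -12, -20): r = (-74, 20, 19) + t(9, -12, -20).
Substitute into the plane: n·(T + tn) = -36 gives -1286 + 625t = -36, so t = 2.
Foot = (-74, 20, 19) + 2·(9, -12, -20) = (-56, -4, -21).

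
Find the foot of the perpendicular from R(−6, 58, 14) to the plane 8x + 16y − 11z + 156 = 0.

n = (8, 16, −11), |n|² = 441, and n·R − (-156) = 882.
t = 882/441 = 2, so the foot is R − t·n = (−6, 58, 14) − 2·(8, 16, −11) = (−22, 26, 36).

(-22, 26, 36)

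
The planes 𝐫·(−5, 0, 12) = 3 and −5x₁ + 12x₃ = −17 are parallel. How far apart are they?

With common normal n = (−5, 0, 12) (|n| = 13), the distance is |3 − (-17)|/|n| = 20/13.

20/13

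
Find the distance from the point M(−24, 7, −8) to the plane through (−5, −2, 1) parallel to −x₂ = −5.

9

Parallel planes share the normal n = (0, −1, 0); since (−5, −2, 1) lies on the plane, its equation is −x₂ = 2.
n = (0, −1, 0); n·P − 2 = -9; |n| = 1; distance = 9/1 = 9.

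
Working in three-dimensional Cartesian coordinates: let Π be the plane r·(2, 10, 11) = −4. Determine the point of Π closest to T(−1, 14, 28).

n = (2, 10, 11), |n|² = 225, and n·T − (-4) = 450.
t = 450/225 = 2, so the foot is T − t·n = (−1, 14, 28) − 2·(2, 10, 11) = (−5, −6, 6).

(-5, -6, 6)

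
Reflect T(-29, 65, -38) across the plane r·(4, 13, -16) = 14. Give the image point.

(-53, -13, 58)

n = (4, 13, -16), |n|² = 441, n·T − 14 = 1323, so t = 1323/441 = 3.
Foot F = T − 3·n = (-41, 26, 10); the reflection is 2F − T = (-53, -13, 58).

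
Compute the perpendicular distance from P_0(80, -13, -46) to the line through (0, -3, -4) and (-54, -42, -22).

2√1537

A direction vector is d = (-54, -39, -18).
AP = (80, -10, -42), and AP × d = (-1458, 3708, -3660).
|AP × d|² = 29270628 and |d|² = 4761, so the distance is √(29270628/4761) = √6148 = 2√1537.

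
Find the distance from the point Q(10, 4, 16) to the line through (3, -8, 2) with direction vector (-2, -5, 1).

Direction vector d = (-2, -5, 1).
AP = (7, 12, 14); AP·d = -60, |AP|² = 389, |d|² = 30.
distance² = |AP|² − (AP·d)²/|d|² = 389 − 3600/30 = 269, so the distance is √269.

√269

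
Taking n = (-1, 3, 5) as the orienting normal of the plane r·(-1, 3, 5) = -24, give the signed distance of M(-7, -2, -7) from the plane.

-10/√35

n·M − (-24) = -10.
|n| = √35, so the signed distance is -10/√35.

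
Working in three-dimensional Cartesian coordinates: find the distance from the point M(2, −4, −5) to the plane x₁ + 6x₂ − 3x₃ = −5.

d = |1·2 + 6·(-4) + (-3)·(-5) − (-5)| / √(1 + 36 + 9) = |-2| / √46 = 2/√46.

√46/23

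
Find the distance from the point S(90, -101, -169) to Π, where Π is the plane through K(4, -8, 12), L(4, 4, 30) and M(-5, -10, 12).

7

KL = (0, 12, 18) and KM = (-9, -2, 0), so a normal is n = KL × KM = (36, -162, 108).
Then n·(90, -101, -169) - 2736 = -1386.
|n| = √(1296 + 26244 + 11664) = 198, so the distance is |-1386|/198 = 7.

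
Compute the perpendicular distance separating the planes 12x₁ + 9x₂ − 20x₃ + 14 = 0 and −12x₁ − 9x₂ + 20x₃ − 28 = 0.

Divide the second equation by -1 to match normals: 12x₁ + 9x₂ − 20x₃ = -28.
Both planes have normal n = (12, 9, −20), |n| = 25. Any point on the first plane is at distance |(-28) − (-14)|/|n| = 14/25 from the second.

14/25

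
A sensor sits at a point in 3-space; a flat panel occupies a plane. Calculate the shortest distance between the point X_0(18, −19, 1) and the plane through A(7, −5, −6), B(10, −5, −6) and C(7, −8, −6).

7

AB = (3, 0, 0) and AC = (0, −3, 0), so a normal is n = AB × AC = (0, 0, −9).
n = (0, 0, −9); n·P − 54 = -63; |n| = 9; distance = 63/9 = 7.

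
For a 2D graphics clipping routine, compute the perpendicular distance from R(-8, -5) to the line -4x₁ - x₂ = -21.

58/√17

The normal to the line is n = (-4, -1) with |n| = √17.
|n·R − (-21)| = |37 − (-21)| = 58, so the distance is 58/√17.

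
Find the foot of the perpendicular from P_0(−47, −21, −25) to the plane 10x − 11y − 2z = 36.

The perpendicular from P_0 has direction n = (10, −11, −2): r = (−47, −21, −25) + μ(10, −11, −2).
Substitute into the plane: n·(P_0 + μn) = 36 gives -189 + 225μ = 36, so μ = 1.
Foot = (−47, −21, −25) + 1·(10, −11, −2) = (−37, −32, −27).

(-37, -32, -27)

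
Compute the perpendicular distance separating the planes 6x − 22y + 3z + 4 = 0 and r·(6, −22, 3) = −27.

Both planes have normal n = (6, −22, 3), |n| = 23. Any point on the first plane is at distance |(-27) − (-4)|/|n| = 23/23 = 1 from the second.

1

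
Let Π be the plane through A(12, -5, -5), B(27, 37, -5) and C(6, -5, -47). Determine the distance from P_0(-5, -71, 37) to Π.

AB = (15, 42, 0) and AC = (-6, 0, -42), so a normal is n = AB × AC = (-1764, 630, 252).
n = (-1764, 630, 252); n·P − (-25578) = -1008; |n| = 1890; distance = 1008/1890 = 8/15.

8/15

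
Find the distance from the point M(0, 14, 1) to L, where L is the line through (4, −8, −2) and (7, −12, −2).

A direction vector is d = (3, −4, 0).
AP = (−4, 22, 3), and AP × d = (12, 9, −50).
|AP × d|² = 2725 and |d|² = 25, so the distance is √(2725/25) = √109.

√109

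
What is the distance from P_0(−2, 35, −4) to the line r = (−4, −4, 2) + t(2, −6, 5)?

√521

Direction vector d = (2, −6, 5).
AP = (2, 39, −6); AP·d = -260, |AP|² = 1561, |d|² = 65.
distance² = |AP|² − (AP·d)²/|d|² = 1561 − 67600/65 = 521, so the distance is √521.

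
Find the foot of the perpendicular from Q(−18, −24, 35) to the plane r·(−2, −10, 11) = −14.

The perpendicular from Q has direction n = (−2, −10, 11): r = (−18, −24, 35) + t(−2, −10, 11).
Substitute into the plane: n·(Q + tn) = -14 gives 661 + 225t = -14, so t = -3.
Foot = (−18, −24, 35) + (-3)·(−2, −10, 11) = (−12, 6, 2).

(-12, 6, 2)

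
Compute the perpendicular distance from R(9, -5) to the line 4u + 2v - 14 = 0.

6/√5

d = |4·9 + 2·(-5) − 14| / √(16 + 4) = |12|/(2√5) = 6/√5.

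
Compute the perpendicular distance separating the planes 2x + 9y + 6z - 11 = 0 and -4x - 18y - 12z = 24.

23/11

Divide the second equation by -2 to match normals: 2x + 9y + 6z = -12.
With common normal n = (2, 9, 6) (|n| = 11), the distance is |11 − (-12)|/|n| = 23/11.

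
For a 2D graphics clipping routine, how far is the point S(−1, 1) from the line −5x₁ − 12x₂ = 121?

d = |(-5)·(-1) + (-12)·1 − 121| / √(25 + 144) = |-128|/13 = 128/13.

128/13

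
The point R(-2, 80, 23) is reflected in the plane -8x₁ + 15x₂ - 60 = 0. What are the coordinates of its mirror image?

With n = (-8, 15, 0), the signed offset is (n·R − 60)/|n|² = 1156/289 = 4.
R' = R − 2t·n = (-2, 80, 23) − 8·(-8, 15, 0) = (62, -40, 23).

(62, -40, 23)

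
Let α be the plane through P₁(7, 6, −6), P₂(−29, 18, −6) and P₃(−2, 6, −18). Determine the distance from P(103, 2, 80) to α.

6

P₁P₂ = (−36, 12, 0) and P₁P₃ = (−9, 0, −12), so a normal is n = P₁P₂ × P₁P₃ = (−144, −432, 108).
n = (−144, −432, 108); n·P − (-4248) = -2808; |n| = 468; distance = 2808/468 = 6.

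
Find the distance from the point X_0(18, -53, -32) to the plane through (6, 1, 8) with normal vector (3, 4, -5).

2√2

The plane has equation n·(r − (6, 1, 8)) = 0, i.e. n·r = -18.
d = |3·18 + 4·(-53) + (-5)·(-32) − (-18)| / √(9 + 16 + 25) = |20| / (5√2) = 2√2.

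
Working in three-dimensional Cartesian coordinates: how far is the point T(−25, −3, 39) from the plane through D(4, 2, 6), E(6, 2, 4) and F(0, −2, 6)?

DE = (2, 0, −2) and DF = (−4, −4, 0), so a normal is n = DE × DF = (−8, 8, −8).
n = (−8, 8, −8); n·P − (-64) = -72; |n| = 8√3; distance = 72/(8√3) = 3√3.

3√3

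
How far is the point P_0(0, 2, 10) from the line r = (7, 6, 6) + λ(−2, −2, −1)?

3√5

Direction vector d = (−2, −2, −1).
AP = (−7, −4, 4), and AP × d = (12, −15, 6).
|AP × d|² = 405 and |d|² = 9, so the distance is √(405/9) = √45 = 3√5.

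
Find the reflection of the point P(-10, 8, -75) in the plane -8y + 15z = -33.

With n = (0, -8, 15), the signed offset is (n·P − (-33))/|n|² = -1156/289 = -4.
P' = P − 2t·n = (-10, 8, -75) − (-8)·(0, -8, 15) = (-10, -56, 45).

(-10, -56, 45)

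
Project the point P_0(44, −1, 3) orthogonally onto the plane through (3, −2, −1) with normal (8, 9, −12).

(36, -10, 15)

n = (8, 9, −12), |n|² = 289, and n·P_0 − 18 = 289.
t = 289/289 = 1, so the foot is P_0 − t·n = (44, −1, 3) − 1·(8, 9, −12) = (36, −10, 15).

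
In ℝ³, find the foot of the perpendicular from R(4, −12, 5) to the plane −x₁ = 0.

(0, -12, 5)

n = (−1, 0, 0), |n|² = 1, and n·R − 0 = -4.
t = -4/1 = -4, so the foot is R − t·n = (4, −12, 5) − (-4)·(−1, 0, 0) = (0, −12, 5).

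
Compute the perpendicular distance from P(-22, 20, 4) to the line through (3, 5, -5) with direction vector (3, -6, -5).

Direction vector d = (3, -6, -5).
AP = (-25, 15, 9); AP·d = -210, |AP|² = 931, |d|² = 70.
distance² = |AP|² − (AP·d)²/|d|² = 931 − 44100/70 = 301, so the distance is √301.

√301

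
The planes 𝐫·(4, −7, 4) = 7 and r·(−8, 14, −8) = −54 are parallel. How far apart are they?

Divide the second equation by -2 to match normals: 4x − 7y + 4z = 27.
Both planes have normal n = (4, −7, 4), |n| = 9. Any point on the first plane is at distance |27 − 7|/|n| = 20/9 from the second.

20/9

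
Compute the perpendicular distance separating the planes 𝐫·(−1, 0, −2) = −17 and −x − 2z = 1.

Both planes have normal n = (−1, 0, −2), |n| = √5. Any point on the first plane is at distance |1 − (-17)|/|n| = 18/√5 from the second.

18√5/5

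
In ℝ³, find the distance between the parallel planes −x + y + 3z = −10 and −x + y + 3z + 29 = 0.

With common normal n = (−1, 1, 3) (|n| = √11), the distance is |(-10) − (-29)|/|n| = 19/√11.

19√11/11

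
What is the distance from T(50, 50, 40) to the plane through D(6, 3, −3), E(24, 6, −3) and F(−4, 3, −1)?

DE = (18, 3, 0) and DF = (−10, 0, 2), so a normal is n = DE × DF = (6, −36, 30).
n = (6, −36, 30); n·P − (-162) = -138; |n| = 6√62; distance = 138/(6√62) = 23/√62.

23√62/62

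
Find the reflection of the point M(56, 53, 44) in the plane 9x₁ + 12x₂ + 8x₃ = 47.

(-34, -67, -36)

n = (9, 12, 8), |n|² = 289, n·M − 47 = 1445, so t = 1445/289 = 5.
Foot F = M − 5·n = (11, −7, 4); the reflection is 2F − M = (−34, −67, −36).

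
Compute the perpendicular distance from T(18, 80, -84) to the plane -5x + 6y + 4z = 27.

d = |(-5)·18 + 6·80 + 4·(-84) − 27| / √(25 + 36 + 16) = |27| / √77 = 27√77/77.

27√77/77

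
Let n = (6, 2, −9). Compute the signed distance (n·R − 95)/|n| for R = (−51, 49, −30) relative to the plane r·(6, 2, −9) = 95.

-3

n·R − 95 = -33.
|n| = 11, so the signed distance is -33/11 = -3.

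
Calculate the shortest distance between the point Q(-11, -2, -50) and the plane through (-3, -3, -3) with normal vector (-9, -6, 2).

28/11

The plane has equation n·(r − (-3, -3, -3)) = 0, i.e. n·r = 39.
Then n·(-11, -2, -50) - 39 = -28.
|n| = √(81 + 36 + 4) = 11, so the distance is |-28|/11 = 28/11.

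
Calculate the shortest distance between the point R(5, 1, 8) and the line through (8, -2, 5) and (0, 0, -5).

A direction vector is d = (-8, 2, -10).
AP = (-3, 3, 3); AP·d = 0, |AP|² = 27, |d|² = 168.
distance² = |AP|² − (AP·d)²/|d|² = 27 − 0/168 = 27, so the distance is 3√3.

3√3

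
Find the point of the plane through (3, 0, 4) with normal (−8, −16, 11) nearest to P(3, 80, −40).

(-29, 16, 4)

n = (−8, −16, 11), |n|² = 441, and n·P − 20 = -1764.
t = -1764/441 = -4, so the foot is P − t·n = (3, 80, −40) − (-4)·(−8, −16, 11) = (−29, 16, 4).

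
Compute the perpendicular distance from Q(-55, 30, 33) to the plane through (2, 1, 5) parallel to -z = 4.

Parallel planes share the normal n = (0, 0, -1); since (2, 1, 5) lies on the plane, its equation is -z = -5.
Then n·(-55, 30, 33) - (-5) = -28.
|n| = √(0 + 0 + 1) = 1, so the distance is |-28|/1 = 28.

28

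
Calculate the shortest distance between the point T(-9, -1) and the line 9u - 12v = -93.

The normal to the line is n = (9, -12) with |n| = 15.
|n·T − (-93)| = |-69 − (-93)| = 24, so the distance is 24/15 = 8/5.

8/5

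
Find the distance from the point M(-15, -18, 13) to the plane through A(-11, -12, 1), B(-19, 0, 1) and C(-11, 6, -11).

AB = (-8, 12, 0) and AC = (0, 18, -12), so a normal is n = AB × AC = (-144, -96, -144).
n = (-144, -96, -144); n·P − 2592 = -576; |n| = 48√22; distance = 576/(48√22) = 12/√22.

6√22/11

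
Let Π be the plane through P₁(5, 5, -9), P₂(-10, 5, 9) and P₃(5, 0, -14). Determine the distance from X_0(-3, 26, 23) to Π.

P₁P₂ = (-15, 0, 18) and P₁P₃ = (0, -5, -5), so a normal is n = P₁P₂ × P₁P₃ = (90, -75, 75).
d = |90·(-3) + (-75)·26 + 75·23 − (-600)| / √(8100 + 5625 + 5625) = |105| / (15√86) = 7/√86.

7√86/86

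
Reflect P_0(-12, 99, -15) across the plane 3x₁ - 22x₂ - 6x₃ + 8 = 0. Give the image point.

(12, -77, -63)

With n = (3, -22, -6), the signed offset is (n·P_0 − (-8))/|n|² = -2116/529 = -4.
P_0' = P_0 − 2t·n = (-12, 99, -15) − (-8)·(3, -22, -6) = (12, -77, -63).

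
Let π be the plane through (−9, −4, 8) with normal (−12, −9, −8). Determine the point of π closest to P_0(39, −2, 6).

n = (−12, −9, −8), |n|² = 289, and n·P_0 − 80 = -578.
t = -578/289 = -2, so the foot is P_0 − t·n = (39, −2, 6) − (-2)·(−12, −9, −8) = (15, −20, −10).

(15, -20, -10)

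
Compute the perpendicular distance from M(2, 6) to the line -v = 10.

d = |0·2 + (-1)·6 − 10| / √(0 + 1) = |-16|/1 = 16.

16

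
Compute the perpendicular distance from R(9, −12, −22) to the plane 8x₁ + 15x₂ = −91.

1

n = (8, 15, 0); n·P − (-91) = -17; |n| = 17; distance = 17/17 = 1.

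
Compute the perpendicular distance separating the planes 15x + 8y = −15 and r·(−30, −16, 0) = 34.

2/17

Divide the second equation by -2 to match normals: 15x + 8y = -17.
With common normal n = (15, 8, 0) (|n| = 17), the distance is |(-15) − (-17)|/|n| = 2/17.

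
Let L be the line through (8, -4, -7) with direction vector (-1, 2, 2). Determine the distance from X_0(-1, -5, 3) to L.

√101

Direction vector d = (-1, 2, 2).
AP = (-9, -1, 10), and AP × d = (-22, 8, -19).
|AP × d|² = 909 and |d|² = 9, so the distance is √(909/9) = √101.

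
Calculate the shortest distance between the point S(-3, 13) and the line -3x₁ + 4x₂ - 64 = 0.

3/5

The normal to the line is n = (-3, 4) with |n| = 5.
|n·S − 64| = |61 − 64| = 3, so the distance is 3/5.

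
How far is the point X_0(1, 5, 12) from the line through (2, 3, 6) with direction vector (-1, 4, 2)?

2√5

Direction vector d = (-1, 4, 2).
AP = (-1, 2, 6); AP·d = 21, |AP|² = 41, |d|² = 21.
distance² = |AP|² − (AP·d)²/|d|² = 41 − 441/21 = 20, so the distance is 2√5.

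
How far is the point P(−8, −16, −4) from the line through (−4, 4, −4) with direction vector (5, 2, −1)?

2√74

Direction vector d = (5, 2, −1).
AP = (−4, −20, 0); AP·d = -60, |AP|² = 416, |d|² = 30.
distance² = |AP|² − (AP·d)²/|d|² = 416 − 3600/30 = 296, so the distance is 2√74.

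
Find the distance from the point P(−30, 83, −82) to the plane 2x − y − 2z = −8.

Normal vector n = (2, −1, −2), and n·(−30, 83, −82) − (−8) = 29.
|n| = √(4 + 1 + 4) = 3, so the distance is |29|/3 = 29/3.

29/3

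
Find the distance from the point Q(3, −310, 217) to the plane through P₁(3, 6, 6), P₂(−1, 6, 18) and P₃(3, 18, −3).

8

P₁P₂ = (−4, 0, 12) and P₁P₃ = (0, 12, −9), so a normal is n = P₁P₂ × P₁P₃ = (−144, −36, −48).
Then n·(3, −310, 217) − (−936) = 1248.
|n| = √(20736 + 1296 + 2304) = 156, so the distance is |1248|/156 = 8.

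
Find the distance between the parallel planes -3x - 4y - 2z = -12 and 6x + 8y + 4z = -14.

19/√29

Divide the second equation by -2 to match normals: -3x - 4y - 2z = 7.
With common normal n = (-3, -4, -2) (|n| = √29), the distance is |(-12) − 7|/|n| = 19/√29 = 19√29/29.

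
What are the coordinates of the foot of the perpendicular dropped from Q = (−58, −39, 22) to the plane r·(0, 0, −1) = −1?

n = (0, 0, −1), |n|² = 1, and n·Q − (-1) = -21.
t = -21/1 = -21, so the foot is Q − t·n = (−58, −39, 22) − (-21)·(0, 0, −1) = (−58, −39, 1).

(-58, -39, 1)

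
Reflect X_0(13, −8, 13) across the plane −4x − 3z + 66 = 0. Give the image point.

(5, -8, 7)

With n = (−4, 0, −3), the signed offset is (n·X_0 − (-66))/|n|² = -25/25 = -1.
X_0' = X_0 − 2t·n = (13, −8, 13) − (-2)·(−4, 0, −3) = (5, −8, 7).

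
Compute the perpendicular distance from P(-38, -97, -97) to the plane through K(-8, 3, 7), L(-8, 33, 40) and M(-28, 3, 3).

KL = (0, 30, 33) and KM = (-20, 0, -4), so a normal is n = KL × KM = (-120, -660, 600).
Then n·(-38, -97, -97) - 3180 = 7200.
|n| = √(14400 + 435600 + 360000) = 900, so the distance is |7200|/900 = 8.

8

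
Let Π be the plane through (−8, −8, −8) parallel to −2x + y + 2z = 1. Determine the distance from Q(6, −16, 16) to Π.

Parallel planes share the normal n = (−2, 1, 2); since (−8, −8, −8) lies on the plane, its equation is −2x + y + 2z = -8.
Then n·(6, −16, 16) − (−8) = 12.
|n| = √(4 + 1 + 4) = 3, so the distance is |12|/3 = 4.

4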